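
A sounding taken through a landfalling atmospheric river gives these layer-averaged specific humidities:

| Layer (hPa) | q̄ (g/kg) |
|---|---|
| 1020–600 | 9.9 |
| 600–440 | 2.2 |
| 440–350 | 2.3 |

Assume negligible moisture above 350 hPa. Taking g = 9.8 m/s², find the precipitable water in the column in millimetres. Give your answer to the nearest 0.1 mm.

PW ≈ 48.1 mm

Precipitable water is the column-integrated vapour mass per unit area: PW = (1/g) Σ q̄ Δp, with q in kg/kg and Δp in Pa (1 kg/m² of water = 1 mm).
Layer 1020–600 hPa: Δp = 420 hPa = 42000 Pa, q̄ = 0.0099 kg/kg → 0.0099 × 42000 / 9.8 = 42.43 mm
Layer 600–440 hPa: Δp = 160 hPa = 16000 Pa, q̄ = 0.0022 kg/kg → 0.0022 × 16000 / 9.8 = 3.59 mm
Layer 440–350 hPa: Δp = 90 hPa = 9000 Pa, q̄ = 0.0023 kg/kg → 0.0023 × 9000 / 9.8 = 2.11 mm
PW = 42.43 + 3.59 + 2.11 = 48.13 ≈ 48.1 mm.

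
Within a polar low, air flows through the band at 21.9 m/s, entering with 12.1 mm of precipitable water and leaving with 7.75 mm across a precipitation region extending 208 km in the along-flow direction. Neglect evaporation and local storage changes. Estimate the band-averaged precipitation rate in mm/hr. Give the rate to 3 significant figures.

R ≈ 1.65 mm/hr

Column moisture flux per unit crosswind length is F = V × PW.
Inflow: F_in = 21.9 × 12.1 = 264.99 mm·m/s
Outflow: F_out = 21.9 × 7.75 = 169.725 mm·m/s
Steady-state rate R = (F_in − F_out)/L = (264.99 − 169.725) / 208000 m = 4.580e-04 mm/s.
R = 4.580e-04 × 3600 = 1.65 mm/hr.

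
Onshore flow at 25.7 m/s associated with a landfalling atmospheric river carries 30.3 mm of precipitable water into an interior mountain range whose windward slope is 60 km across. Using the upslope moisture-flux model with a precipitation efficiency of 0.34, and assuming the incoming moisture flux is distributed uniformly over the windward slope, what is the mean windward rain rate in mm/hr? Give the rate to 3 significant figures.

R ≈ 15.9 mm/hr

Incoming column moisture flux per unit ridge length: F = V × PW = 25.7 × 30.3 = 778.71 mm·m/s.
Spread over the 60 km slope with efficiency ε = 0.34: R = ε·F/W = 0.34 × 778.71 / 60000 m = 4.413e-03 mm/s.
R = 4.413e-03 × 3600 = 15.9 mm/hr.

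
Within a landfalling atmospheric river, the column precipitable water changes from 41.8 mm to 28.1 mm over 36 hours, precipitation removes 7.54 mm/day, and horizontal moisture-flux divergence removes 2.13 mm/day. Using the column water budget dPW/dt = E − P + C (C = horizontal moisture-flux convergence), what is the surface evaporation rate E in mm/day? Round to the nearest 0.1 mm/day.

E ≈ 0.5 mm/day

dPW/dt = (28.1 − 41.8) mm / (36/24 day) = -9.133 mm/day.
E = dPW/dt + P − C = (-9.133) + 7.54 − (-2.13) = 0.5 mm/day.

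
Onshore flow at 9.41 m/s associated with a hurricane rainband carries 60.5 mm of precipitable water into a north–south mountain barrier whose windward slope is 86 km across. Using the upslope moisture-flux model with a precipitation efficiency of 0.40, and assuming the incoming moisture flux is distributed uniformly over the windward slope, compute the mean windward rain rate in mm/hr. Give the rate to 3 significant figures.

R ≈ 9.53 mm/hr

Incoming column moisture flux per unit ridge length: F = V × PW = 9.41 × 60.5 = 569.305 mm·m/s.
Spread over the 86 km slope with efficiency ε = 0.40: R = ε·F/W = 0.40 × 569.305 / 86000 m = 2.648e-03 mm/s.
R = 2.648e-03 × 3600 = 9.53 mm/hr.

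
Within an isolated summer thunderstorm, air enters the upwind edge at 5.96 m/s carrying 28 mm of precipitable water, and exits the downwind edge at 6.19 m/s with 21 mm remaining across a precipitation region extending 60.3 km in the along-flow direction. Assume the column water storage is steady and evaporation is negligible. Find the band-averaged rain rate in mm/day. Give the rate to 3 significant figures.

R ≈ 52.9 mm/day

Column moisture flux per unit crosswind length is F = V × PW.
Inflow: F_in = 5.96 × 28 = 166.88 mm·m/s
Outflow: F_out = 6.19 × 21 = 129.99 mm·m/s
Steady-state rate R = (F_in − F_out)/L = (166.88 − 129.99) / 60300 m = 6.118e-04 mm/s.
R = 6.118e-04 × 3600 × 24 = 52.9 mm/day.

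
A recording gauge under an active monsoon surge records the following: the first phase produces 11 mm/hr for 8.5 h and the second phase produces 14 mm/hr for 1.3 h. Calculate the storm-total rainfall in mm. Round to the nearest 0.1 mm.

Total = Σ Rᵢ Δtᵢ = 11 × 8.5 + 14 × 1.3
      = 93.5 + 18.2 = 111.7 mm.

total ≈ 111.7 mm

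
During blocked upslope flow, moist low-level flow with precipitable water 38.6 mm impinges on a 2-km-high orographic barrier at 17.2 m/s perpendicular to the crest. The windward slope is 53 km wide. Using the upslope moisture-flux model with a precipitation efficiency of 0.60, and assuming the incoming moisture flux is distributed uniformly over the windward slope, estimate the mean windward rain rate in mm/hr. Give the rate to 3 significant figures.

R ≈ 27.1 mm/hr

Incoming column moisture flux per unit ridge length: F = V × PW = 17.2 × 38.6 = 663.92 mm·m/s.
Spread over the 53 km slope with efficiency ε = 0.60: R = ε·F/W = 0.60 × 663.92 / 53000 m = 7.516e-03 mm/s.
R = 7.516e-03 × 3600 = 27.1 mm/hr.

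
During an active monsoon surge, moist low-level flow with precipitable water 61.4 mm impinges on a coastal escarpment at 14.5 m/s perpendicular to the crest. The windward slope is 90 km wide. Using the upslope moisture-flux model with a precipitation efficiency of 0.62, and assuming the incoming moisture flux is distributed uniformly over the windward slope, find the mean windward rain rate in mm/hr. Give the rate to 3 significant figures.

Incoming column moisture flux per unit ridge length: F = V × PW = 14.5 × 61.4 = 890.3 mm·m/s.
Spread over the 90 km slope with efficiency ε = 0.62: R = ε·F/W = 0.62 × 890.3 / 90000 m = 6.133e-03 mm/s.
R = 6.133e-03 × 3600 = 22.1 mm/hr.

R ≈ 22.1 mm/hr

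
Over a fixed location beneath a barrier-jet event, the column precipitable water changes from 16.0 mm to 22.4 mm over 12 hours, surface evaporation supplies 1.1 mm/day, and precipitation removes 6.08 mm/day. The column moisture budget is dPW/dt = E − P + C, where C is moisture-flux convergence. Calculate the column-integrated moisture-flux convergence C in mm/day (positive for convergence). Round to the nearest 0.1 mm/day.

dPW/dt = (22.4 − 16.0) mm / (12/24 day) = +12.800 mm/day.
C = dPW/dt − E + P = (+12.800) − 1.1 + 6.08 = 17.8 mm/day.

C ≈ 17.8 mm/day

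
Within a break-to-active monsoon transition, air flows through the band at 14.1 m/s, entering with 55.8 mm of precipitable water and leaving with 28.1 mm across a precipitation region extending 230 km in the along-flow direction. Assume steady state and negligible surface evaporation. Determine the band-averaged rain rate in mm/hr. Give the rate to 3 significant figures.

R ≈ 6.11 mm/hr

Column moisture flux per unit crosswind length is F = V × PW.
Inflow: F_in = 14.1 × 55.8 = 786.78 mm·m/s
Outflow: F_out = 14.1 × 28.1 = 396.21 mm·m/s
Steady-state rate R = (F_in − F_out)/L = (786.78 − 396.21) / 230000 m = 1.698e-03 mm/s.
R = 1.698e-03 × 3600 = 6.11 mm/hr.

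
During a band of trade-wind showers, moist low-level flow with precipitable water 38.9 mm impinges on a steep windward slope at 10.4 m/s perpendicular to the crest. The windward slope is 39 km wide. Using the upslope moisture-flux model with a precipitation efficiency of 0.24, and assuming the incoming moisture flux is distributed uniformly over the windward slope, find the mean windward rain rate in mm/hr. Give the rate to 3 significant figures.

Incoming column moisture flux per unit ridge length: F = V × PW = 10.4 × 38.9 = 404.56 mm·m/s.
Spread over the 39 km slope with efficiency ε = 0.24: R = ε·F/W = 0.24 × 404.56 / 39000 m = 2.490e-03 mm/s.
R = 2.490e-03 × 3600 = 8.96 mm/hr.

R ≈ 8.96 mm/hr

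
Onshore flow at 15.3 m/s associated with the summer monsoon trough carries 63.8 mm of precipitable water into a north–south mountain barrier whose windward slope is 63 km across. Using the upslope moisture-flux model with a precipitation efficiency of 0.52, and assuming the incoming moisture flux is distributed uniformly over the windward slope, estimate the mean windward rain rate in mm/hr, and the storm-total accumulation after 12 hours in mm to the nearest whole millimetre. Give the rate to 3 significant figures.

R ≈ 29.0 mm/hr; total ≈ 348 mm

Incoming column moisture flux per unit ridge length: F = V × PW = 15.3 × 63.8 = 976.14 mm·m/s.
Spread over the 63 km slope with efficiency ε = 0.52: R = ε·F/W = 0.52 × 976.14 / 63000 m = 8.057e-03 mm/s.
R = 8.057e-03 × 3600 = 29.0 mm/hr.
Over 12 h: total = 29.0 × 12 = 348 mm.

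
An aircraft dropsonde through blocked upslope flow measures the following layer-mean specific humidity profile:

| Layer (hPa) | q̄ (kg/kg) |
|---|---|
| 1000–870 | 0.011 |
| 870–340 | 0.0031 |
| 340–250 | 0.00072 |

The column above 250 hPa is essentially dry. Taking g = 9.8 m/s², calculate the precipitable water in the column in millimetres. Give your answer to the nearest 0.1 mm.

PW ≈ 32.0 mm

Precipitable water is the column-integrated vapour mass per unit area: PW = (1/g) Σ q̄ Δp, with q in kg/kg and Δp in Pa (1 kg/m² of water = 1 mm).
Layer 1000–870 hPa: Δp = 130 hPa = 13000 Pa, q̄ = 0.011 kg/kg → 0.011 × 13000 / 9.8 = 14.59 mm
Layer 870–340 hPa: Δp = 530 hPa = 53000 Pa, q̄ = 0.0031 kg/kg → 0.0031 × 53000 / 9.8 = 16.77 mm
Layer 340–250 hPa: Δp = 90 hPa = 9000 Pa, q̄ = 0.00072 kg/kg → 0.00072 × 9000 / 9.8 = 0.66 mm
PW = 14.59 + 16.77 + 0.66 = 32.02 ≈ 32.0 mm.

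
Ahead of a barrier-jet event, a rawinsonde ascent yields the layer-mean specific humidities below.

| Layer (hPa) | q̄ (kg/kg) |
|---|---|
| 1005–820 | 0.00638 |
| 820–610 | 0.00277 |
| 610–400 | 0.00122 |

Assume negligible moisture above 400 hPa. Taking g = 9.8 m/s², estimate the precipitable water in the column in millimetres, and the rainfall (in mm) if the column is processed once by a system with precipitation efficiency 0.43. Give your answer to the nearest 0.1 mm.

PW ≈ 20.6 mm; rainfall ≈ 8.9 mm

Precipitable water is the column-integrated vapour mass per unit area: PW = (1/g) Σ q̄ Δp, with q in kg/kg and Δp in Pa (1 kg/m² of water = 1 mm).
Layer 1005–820 hPa: Δp = 185 hPa = 18500 Pa, q̄ = 0.00638 kg/kg → 0.00638 × 18500 / 9.8 = 12.04 mm
Layer 820–610 hPa: Δp = 210 hPa = 21000 Pa, q̄ = 0.00277 kg/kg → 0.00277 × 21000 / 9.8 = 5.94 mm
Layer 610–400 hPa: Δp = 210 hPa = 21000 Pa, q̄ = 0.00122 kg/kg → 0.00122 × 21000 / 9.8 = 2.61 mm
PW = 12.04 + 5.94 + 2.61 = 20.59 ≈ 20.6 mm.
Rainfall = ε × PW = 0.43 × 20.6 = 8.9 mm.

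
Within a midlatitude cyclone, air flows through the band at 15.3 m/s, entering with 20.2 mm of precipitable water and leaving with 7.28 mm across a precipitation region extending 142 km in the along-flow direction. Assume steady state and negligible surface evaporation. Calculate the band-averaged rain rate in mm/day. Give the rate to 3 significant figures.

R ≈ 120 mm/day

Column moisture flux per unit crosswind length is F = V × PW.
Inflow: F_in = 15.3 × 20.2 = 309.06 mm·m/s
Outflow: F_out = 15.3 × 7.28 = 111.384 mm·m/s
Steady-state rate R = (F_in − F_out)/L = (309.06 − 111.384) / 142000 m = 1.392e-03 mm/s.
R = 1.392e-03 × 3600 × 24 = 120 mm/day.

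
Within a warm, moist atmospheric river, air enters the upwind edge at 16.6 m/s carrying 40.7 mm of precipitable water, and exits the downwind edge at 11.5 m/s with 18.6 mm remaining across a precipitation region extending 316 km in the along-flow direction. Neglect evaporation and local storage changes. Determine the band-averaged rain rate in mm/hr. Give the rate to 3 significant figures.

Column moisture flux per unit crosswind length is F = V × PW.
Inflow: F_in = 16.6 × 40.7 = 675.62 mm·m/s
Outflow: F_out = 11.5 × 18.6 = 213.9 mm·m/s
Steady-state rate R = (F_in − F_out)/L = (675.62 − 213.9) / 316000 m = 1.461e-03 mm/s.
R = 1.461e-03 × 3600 = 5.26 mm/hr.

R ≈ 5.26 mm/hr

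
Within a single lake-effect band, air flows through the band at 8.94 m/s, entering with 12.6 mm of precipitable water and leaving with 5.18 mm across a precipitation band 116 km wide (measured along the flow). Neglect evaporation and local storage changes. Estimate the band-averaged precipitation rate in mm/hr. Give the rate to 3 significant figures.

R ≈ 2.06 mm/hr

Column moisture flux per unit crosswind length is F = V × PW.
Inflow: F_in = 8.94 × 12.6 = 112.644 mm·m/s
Outflow: F_out = 8.94 × 5.18 = 46.3092 mm·m/s
Steady-state rate R = (F_in − F_out)/L = (112.644 − 46.3092) / 116000 m = 5.719e-04 mm/s.
R = 5.719e-04 × 3600 = 2.06 mm/hr.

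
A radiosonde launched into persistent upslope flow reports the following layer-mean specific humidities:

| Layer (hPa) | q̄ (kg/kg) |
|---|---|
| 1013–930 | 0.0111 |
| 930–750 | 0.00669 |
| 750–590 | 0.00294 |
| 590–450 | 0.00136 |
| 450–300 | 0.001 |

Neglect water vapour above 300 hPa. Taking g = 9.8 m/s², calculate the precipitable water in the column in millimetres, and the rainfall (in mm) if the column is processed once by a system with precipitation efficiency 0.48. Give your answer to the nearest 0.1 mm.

PW ≈ 30.0 mm; rainfall ≈ 14.4 mm

Precipitable water is the column-integrated vapour mass per unit area: PW = (1/g) Σ q̄ Δp, with q in kg/kg and Δp in Pa (1 kg/m² of water = 1 mm).
Layer 1013–930 hPa: Δp = 83 hPa = 8300 Pa, q̄ = 0.0111 kg/kg → 0.0111 × 8300 / 9.8 = 9.40 mm
Layer 930–750 hPa: Δp = 180 hPa = 18000 Pa, q̄ = 0.00669 kg/kg → 0.00669 × 18000 / 9.8 = 12.29 mm
Layer 750–590 hPa: Δp = 160 hPa = 16000 Pa, q̄ = 0.00294 kg/kg → 0.00294 × 16000 / 9.8 = 4.80 mm
Layer 590–450 hPa: Δp = 140 hPa = 14000 Pa, q̄ = 0.00136 kg/kg → 0.00136 × 14000 / 9.8 = 1.94 mm
Layer 450–300 hPa: Δp = 150 hPa = 15000 Pa, q̄ = 0.001 kg/kg → 0.001 × 15000 / 9.8 = 1.53 mm
PW = 9.40 + 12.29 + 4.80 + 1.94 + 1.53 = 29.96 ≈ 30.0 mm.
Rainfall = ε × PW = 0.48 × 30.0 = 14.4 mm.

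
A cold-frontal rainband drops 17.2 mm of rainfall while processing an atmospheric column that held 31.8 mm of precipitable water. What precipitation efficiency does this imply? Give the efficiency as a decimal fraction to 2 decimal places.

ε = rainfall / PW = 17.2 / 31.8 = 0.54.

ε ≈ 0.54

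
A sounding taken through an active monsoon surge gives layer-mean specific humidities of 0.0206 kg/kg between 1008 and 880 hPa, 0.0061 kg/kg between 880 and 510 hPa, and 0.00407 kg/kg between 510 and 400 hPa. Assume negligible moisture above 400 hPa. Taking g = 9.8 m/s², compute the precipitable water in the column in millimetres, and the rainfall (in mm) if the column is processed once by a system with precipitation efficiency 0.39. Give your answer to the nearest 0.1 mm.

Precipitable water is the column-integrated vapour mass per unit area: PW = (1/g) Σ q̄ Δp, with q in kg/kg and Δp in Pa (1 kg/m² of water = 1 mm).
Layer 1008–880 hPa: Δp = 128 hPa = 12800 Pa, q̄ = 0.0206 kg/kg → 0.0206 × 12800 / 9.8 = 26.91 mm
Layer 880–510 hPa: Δp = 370 hPa = 37000 Pa, q̄ = 0.0061 kg/kg → 0.0061 × 37000 / 9.8 = 23.03 mm
Layer 510–400 hPa: Δp = 110 hPa = 11000 Pa, q̄ = 0.00407 kg/kg → 0.00407 × 11000 / 9.8 = 4.57 mm
PW = 26.91 + 23.03 + 4.57 = 54.51 ≈ 54.5 mm.
Rainfall = ε × PW = 0.39 × 54.5 = 21.3 mm.

PW ≈ 54.5 mm; rainfall ≈ 21.3 mm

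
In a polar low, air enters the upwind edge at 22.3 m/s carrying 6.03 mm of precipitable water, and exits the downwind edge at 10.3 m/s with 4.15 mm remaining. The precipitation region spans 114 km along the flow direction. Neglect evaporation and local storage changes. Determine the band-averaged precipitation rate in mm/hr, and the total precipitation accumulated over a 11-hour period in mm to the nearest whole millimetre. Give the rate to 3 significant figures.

Column moisture flux per unit crosswind length is F = V × PW.
Inflow: F_in = 22.3 × 6.03 = 134.469 mm·m/s
Outflow: F_out = 10.3 × 4.15 = 42.745 mm·m/s
Steady-state rate R = (F_in − F_out)/L = (134.469 − 42.745) / 114000 m = 8.046e-04 mm/s.
R = 8.046e-04 × 3600 = 2.90 mm/hr.
Over 11 h: total = 2.90 × 11 = 31.9 ≈ 32 mm.

R ≈ 2.90 mm/hr; total ≈ 32 mm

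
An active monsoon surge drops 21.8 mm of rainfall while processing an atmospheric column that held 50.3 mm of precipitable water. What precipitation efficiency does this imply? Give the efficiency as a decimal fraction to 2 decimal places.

ε = rainfall / PW = 21.8 / 50.3 = 0.43.

ε ≈ 0.43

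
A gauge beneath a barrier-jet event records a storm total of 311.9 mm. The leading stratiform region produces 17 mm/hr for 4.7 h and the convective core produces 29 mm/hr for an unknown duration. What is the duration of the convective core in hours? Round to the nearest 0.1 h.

Known phases: 17 × 4.7 = 79.9 mm.
Remaining depth = 311.9 − 79.9 = 232 mm.
Duration = 232 / 29 = 8.0 h.

duration ≈ 8.0 h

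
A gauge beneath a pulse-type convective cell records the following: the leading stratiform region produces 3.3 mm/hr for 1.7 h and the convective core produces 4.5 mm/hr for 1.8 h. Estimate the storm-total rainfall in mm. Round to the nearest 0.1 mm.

Total = Σ Rᵢ Δtᵢ = 3.3 × 1.7 + 4.5 × 1.8
      = 5.61 + 8.1 = 13.7 mm.

total ≈ 13.7 mm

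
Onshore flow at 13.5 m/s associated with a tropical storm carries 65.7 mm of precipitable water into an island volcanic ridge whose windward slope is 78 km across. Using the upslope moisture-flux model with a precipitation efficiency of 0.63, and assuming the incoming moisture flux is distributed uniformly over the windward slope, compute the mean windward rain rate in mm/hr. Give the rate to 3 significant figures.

R ≈ 25.8 mm/hr

Incoming column moisture flux per unit ridge length: F = V × PW = 13.5 × 65.7 = 886.95 mm·m/s.
Spread over the 78 km slope with efficiency ε = 0.63: R = ε·F/W = 0.63 × 886.95 / 78000 m = 7.164e-03 mm/s.
R = 7.164e-03 × 3600 = 25.8 mm/hr.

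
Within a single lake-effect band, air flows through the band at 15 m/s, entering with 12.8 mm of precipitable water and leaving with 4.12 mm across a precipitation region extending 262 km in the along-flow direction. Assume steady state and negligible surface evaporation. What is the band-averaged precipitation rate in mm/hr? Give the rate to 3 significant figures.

Column moisture flux per unit crosswind length is F = V × PW.
Inflow: F_in = 15 × 12.8 = 192 mm·m/s
Outflow: F_out = 15 × 4.12 = 61.8 mm·m/s
Steady-state rate R = (F_in − F_out)/L = (192 − 61.8) / 262000 m = 4.969e-04 mm/s.
R = 4.969e-04 × 3600 = 1.79 mm/hr.

R ≈ 1.79 mm/hr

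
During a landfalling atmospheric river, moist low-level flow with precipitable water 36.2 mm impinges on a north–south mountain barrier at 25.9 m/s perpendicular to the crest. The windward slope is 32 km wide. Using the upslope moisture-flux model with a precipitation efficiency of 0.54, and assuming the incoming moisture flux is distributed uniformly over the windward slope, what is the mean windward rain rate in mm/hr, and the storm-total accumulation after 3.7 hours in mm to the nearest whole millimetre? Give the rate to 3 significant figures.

R ≈ 57.0 mm/hr; total ≈ 211 mm

Incoming column moisture flux per unit ridge length: F = V × PW = 25.9 × 36.2 = 937.58 mm·m/s.
Spread over the 32 km slope with efficiency ε = 0.54: R = ε·F/W = 0.54 × 937.58 / 32000 m = 1.582e-02 mm/s.
R = 1.582e-02 × 3600 = 57.0 mm/hr.
Over 3.7 h: total = 57.0 × 3.7 = 210.9 ≈ 211 mm.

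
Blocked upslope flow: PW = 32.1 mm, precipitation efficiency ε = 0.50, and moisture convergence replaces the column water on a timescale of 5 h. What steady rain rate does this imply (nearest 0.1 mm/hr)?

Each overturning extracts ε × PW = 0.50 × 32.1 = 16.05 mm.
Rate = ε·PW / τ = 16.05 / 5 h = 3.2 mm/hr.

R ≈ 3.2 mm/hr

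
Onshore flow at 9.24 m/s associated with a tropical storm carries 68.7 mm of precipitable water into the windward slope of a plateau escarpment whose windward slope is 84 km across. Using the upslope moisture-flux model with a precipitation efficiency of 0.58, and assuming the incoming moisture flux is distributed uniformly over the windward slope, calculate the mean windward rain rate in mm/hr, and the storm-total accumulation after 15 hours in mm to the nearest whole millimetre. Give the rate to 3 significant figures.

R ≈ 15.8 mm/hr; total ≈ 237 mm

Incoming column moisture flux per unit ridge length: F = V × PW = 9.24 × 68.7 = 634.788 mm·m/s.
Spread over the 84 km slope with efficiency ε = 0.58: R = ε·F/W = 0.58 × 634.788 / 84000 m = 4.383e-03 mm/s.
R = 4.383e-03 × 3600 = 15.8 mm/hr.
Over 15 h: total = 15.8 × 15 = 237 mm.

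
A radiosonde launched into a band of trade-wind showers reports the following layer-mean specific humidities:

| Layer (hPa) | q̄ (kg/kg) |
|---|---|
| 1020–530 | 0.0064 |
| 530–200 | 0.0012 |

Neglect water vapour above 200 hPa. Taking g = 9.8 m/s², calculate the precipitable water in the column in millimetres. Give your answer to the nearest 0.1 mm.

Precipitable water is the column-integrated vapour mass per unit area: PW = (1/g) Σ q̄ Δp, with q in kg/kg and Δp in Pa (1 kg/m² of water = 1 mm).
Layer 1020–530 hPa: Δp = 490 hPa = 49000 Pa, q̄ = 0.0064 kg/kg → 0.0064 × 49000 / 9.8 = 32.00 mm
Layer 530–200 hPa: Δp = 330 hPa = 33000 Pa, q̄ = 0.0012 kg/kg → 0.0012 × 33000 / 9.8 = 4.04 mm
PW = 32.00 + 4.04 = 36.04 ≈ 36.0 mm.

PW ≈ 36.0 mm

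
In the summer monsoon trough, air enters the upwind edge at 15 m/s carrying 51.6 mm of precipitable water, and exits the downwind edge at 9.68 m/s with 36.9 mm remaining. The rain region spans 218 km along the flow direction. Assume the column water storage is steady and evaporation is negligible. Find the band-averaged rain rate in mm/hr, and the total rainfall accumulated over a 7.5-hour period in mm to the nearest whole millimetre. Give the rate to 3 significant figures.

R ≈ 6.88 mm/hr; total ≈ 52 mm

Column moisture flux per unit crosswind length is F = V × PW.
Inflow: F_in = 15 × 51.6 = 774 mm·m/s
Outflow: F_out = 9.68 × 36.9 = 357.192 mm·m/s
Steady-state rate R = (F_in − F_out)/L = (774 − 357.192) / 218000 m = 1.912e-03 mm/s.
R = 1.912e-03 × 3600 = 6.88 mm/hr.
Over 7.5 h: total = 6.88 × 7.5 = 51.6 ≈ 52 mm.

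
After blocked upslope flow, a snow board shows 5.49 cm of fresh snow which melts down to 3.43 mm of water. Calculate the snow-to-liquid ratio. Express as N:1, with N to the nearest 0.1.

Ratio = snow depth / SWE = 54.9 mm / 3.43 mm = 16.0, i.e. 16.0:1.

ratio ≈ 16.0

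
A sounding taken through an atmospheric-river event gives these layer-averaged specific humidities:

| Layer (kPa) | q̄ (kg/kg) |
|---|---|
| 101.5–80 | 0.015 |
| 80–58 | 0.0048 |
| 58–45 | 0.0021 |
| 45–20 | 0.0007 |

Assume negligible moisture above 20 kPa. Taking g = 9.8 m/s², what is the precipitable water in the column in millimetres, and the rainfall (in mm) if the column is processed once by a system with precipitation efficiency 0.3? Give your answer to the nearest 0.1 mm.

PW ≈ 48.3 mm; rainfall ≈ 14.5 mm

Precipitable water is the column-integrated vapour mass per unit area: PW = (1/g) Σ q̄ Δp, with q in kg/kg and Δp in Pa (1 kg/m² of water = 1 mm).
Layer 101.5–80 kPa: Δp = 215 hPa = 21500 Pa, q̄ = 0.015 kg/kg → 0.015 × 21500 / 9.8 = 32.91 mm
Layer 80–58 kPa: Δp = 220 hPa = 22000 Pa, q̄ = 0.0048 kg/kg → 0.0048 × 22000 / 9.8 = 10.78 mm
Layer 58–45 kPa: Δp = 130 hPa = 13000 Pa, q̄ = 0.0021 kg/kg → 0.0021 × 13000 / 9.8 = 2.79 mm
Layer 45–20 kPa: Δp = 250 hPa = 25000 Pa, q̄ = 0.0007 kg/kg → 0.0007 × 25000 / 9.8 = 1.79 mm
PW = 32.91 + 10.78 + 2.79 + 1.79 = 48.27 ≈ 48.3 mm.
Rainfall = ε × PW = 0.3 × 48.3 = 14.5 mm.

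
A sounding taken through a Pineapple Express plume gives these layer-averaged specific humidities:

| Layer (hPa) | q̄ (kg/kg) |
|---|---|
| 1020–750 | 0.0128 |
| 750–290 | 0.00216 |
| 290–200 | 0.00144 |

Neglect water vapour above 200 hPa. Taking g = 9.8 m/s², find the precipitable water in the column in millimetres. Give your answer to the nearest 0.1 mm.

PW ≈ 46.7 mm

Precipitable water is the column-integrated vapour mass per unit area: PW = (1/g) Σ q̄ Δp, with q in kg/kg and Δp in Pa (1 kg/m² of water = 1 mm).
Layer 1020–750 hPa: Δp = 270 hPa = 27000 Pa, q̄ = 0.0128 kg/kg → 0.0128 × 27000 / 9.8 = 35.27 mm
Layer 750–290 hPa: Δp = 460 hPa = 46000 Pa, q̄ = 0.00216 kg/kg → 0.00216 × 46000 / 9.8 = 10.14 mm
Layer 290–200 hPa: Δp = 90 hPa = 9000 Pa, q̄ = 0.00144 kg/kg → 0.00144 × 9000 / 9.8 = 1.32 mm
PW = 35.27 + 10.14 + 1.32 = 46.73 ≈ 46.7 mm.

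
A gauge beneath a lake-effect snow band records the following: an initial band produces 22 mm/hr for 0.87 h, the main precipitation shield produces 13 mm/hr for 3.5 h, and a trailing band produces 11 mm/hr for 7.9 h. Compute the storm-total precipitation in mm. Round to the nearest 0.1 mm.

total ≈ 151.5 mm

Total = Σ Rᵢ Δtᵢ = 22 × 0.87 + 13 × 3.5 + 11 × 7.9
      = 19.14 + 45.5 + 86.9 = 151.5 mm.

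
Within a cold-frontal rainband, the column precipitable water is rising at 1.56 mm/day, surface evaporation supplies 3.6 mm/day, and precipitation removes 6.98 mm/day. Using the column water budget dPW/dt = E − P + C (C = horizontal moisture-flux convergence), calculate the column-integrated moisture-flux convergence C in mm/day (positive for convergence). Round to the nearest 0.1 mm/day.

dPW/dt = +1.56 mm/day.
C = dPW/dt − E + P = (+1.56) − 3.6 + 6.98 = 4.9 mm/day.

C ≈ 4.9 mm/day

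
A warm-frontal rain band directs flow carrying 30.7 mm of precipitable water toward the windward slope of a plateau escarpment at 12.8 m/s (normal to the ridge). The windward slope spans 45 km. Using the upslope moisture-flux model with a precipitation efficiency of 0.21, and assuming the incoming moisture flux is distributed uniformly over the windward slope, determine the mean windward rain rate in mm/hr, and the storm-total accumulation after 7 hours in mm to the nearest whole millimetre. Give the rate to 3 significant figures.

Incoming column moisture flux per unit ridge length: F = V × PW = 12.8 × 30.7 = 392.96 mm·m/s.
Spread over the 45 km slope with efficiency ε = 0.21: R = ε·F/W = 0.21 × 392.96 / 45000 m = 1.834e-03 mm/s.
R = 1.834e-03 × 3600 = 6.60 mm/hr.
Over 7 h: total = 6.60 × 7 = 46.2 ≈ 46 mm.

R ≈ 6.60 mm/hr; total ≈ 46 mm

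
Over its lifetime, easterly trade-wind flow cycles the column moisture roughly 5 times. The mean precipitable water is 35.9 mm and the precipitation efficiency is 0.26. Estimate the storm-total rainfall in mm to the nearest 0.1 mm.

rainfall ≈ 46.7 mm

Each cycle deposits ε × PW = 0.26 × 35.9 = 9.334 mm.
Over 5 cycles: 5 × 9.334 = 46.7 mm.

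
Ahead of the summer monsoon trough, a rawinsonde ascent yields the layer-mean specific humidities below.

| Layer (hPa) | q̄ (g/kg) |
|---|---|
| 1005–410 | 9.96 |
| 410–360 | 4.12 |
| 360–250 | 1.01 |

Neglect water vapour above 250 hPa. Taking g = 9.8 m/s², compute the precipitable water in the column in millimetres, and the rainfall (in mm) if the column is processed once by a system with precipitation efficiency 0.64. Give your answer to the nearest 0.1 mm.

PW ≈ 63.7 mm; rainfall ≈ 40.8 mm

Precipitable water is the column-integrated vapour mass per unit area: PW = (1/g) Σ q̄ Δp, with q in kg/kg and Δp in Pa (1 kg/m² of water = 1 mm).
Layer 1005–410 hPa: Δp = 595 hPa = 59500 Pa, q̄ = 0.00996 kg/kg → 0.00996 × 59500 / 9.8 = 60.47 mm
Layer 410–360 hPa: Δp = 50 hPa = 5000 Pa, q̄ = 0.00412 kg/kg → 0.00412 × 5000 / 9.8 = 2.10 mm
Layer 360–250 hPa: Δp = 110 hPa = 11000 Pa, q̄ = 0.00101 kg/kg → 0.00101 × 11000 / 9.8 = 1.13 mm
PW = 60.47 + 2.10 + 1.13 = 63.70 ≈ 63.7 mm.
Rainfall = ε × PW = 0.64 × 63.7 = 40.8 mm.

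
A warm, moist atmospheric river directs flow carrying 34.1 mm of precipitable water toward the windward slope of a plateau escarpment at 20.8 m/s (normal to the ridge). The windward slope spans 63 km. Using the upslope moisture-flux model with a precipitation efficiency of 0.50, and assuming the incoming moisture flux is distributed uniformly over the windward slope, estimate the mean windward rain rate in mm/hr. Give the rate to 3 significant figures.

R ≈ 20.3 mm/hr

Incoming column moisture flux per unit ridge length: F = V × PW = 20.8 × 34.1 = 709.28 mm·m/s.
Spread over the 63 km slope with efficiency ε = 0.50: R = ε·F/W = 0.50 × 709.28 / 63000 m = 5.629e-03 mm/s.
R = 5.629e-03 × 3600 = 20.3 mm/hr.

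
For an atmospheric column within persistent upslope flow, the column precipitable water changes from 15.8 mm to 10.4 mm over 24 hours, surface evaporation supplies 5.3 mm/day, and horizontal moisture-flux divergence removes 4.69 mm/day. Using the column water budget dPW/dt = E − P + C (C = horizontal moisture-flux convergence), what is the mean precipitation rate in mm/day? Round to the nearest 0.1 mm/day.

P ≈ 6.0 mm/day

dPW/dt = (10.4 − 15.8) mm / (24/24 day) = -5.400 mm/day.
P = E + C − dPW/dt = 5.3 + (-4.69) − (-5.400) = 6.0 mm/day.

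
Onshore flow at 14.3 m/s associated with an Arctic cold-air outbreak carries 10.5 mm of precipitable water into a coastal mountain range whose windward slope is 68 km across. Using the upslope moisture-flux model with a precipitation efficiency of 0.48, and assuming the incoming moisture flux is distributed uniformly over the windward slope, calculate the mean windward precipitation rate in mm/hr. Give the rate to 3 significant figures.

R ≈ 3.82 mm/hr

Incoming column moisture flux per unit ridge length: F = V × PW = 14.3 × 10.5 = 150.15 mm·m/s.
Spread over the 68 km slope with efficiency ε = 0.48: R = ε·F/W = 0.48 × 150.15 / 68000 m = 1.060e-03 mm/s.
R = 1.060e-03 × 3600 = 3.82 mm/hr.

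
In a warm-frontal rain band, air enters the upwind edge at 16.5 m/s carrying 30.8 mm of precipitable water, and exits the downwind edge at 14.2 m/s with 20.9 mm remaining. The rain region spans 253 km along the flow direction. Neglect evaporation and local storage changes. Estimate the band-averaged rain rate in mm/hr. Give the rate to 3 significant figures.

R ≈ 3.01 mm/hr

Column moisture flux per unit crosswind length is F = V × PW.
Inflow: F_in = 16.5 × 30.8 = 508.2 mm·m/s
Outflow: F_out = 14.2 × 20.9 = 296.78 mm·m/s
Steady-state rate R = (F_in − F_out)/L = (508.2 − 296.78) / 253000 m = 8.357e-04 mm/s.
R = 8.357e-04 × 3600 = 3.01 mm/hr.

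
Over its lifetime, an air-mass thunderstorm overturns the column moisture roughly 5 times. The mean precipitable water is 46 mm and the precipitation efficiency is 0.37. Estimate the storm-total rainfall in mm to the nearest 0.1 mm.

rainfall ≈ 85.1 mm

Each cycle deposits ε × PW = 0.37 × 46 = 17.02 mm.
Over 5 cycles: 5 × 17.02 = 85.1 mm.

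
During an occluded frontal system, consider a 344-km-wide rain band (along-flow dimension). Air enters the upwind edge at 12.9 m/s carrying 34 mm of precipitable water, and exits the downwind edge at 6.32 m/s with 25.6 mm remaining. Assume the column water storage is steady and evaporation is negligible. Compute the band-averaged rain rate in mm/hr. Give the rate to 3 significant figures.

R ≈ 2.90 mm/hr

Column moisture flux per unit crosswind length is F = V × PW.
Inflow: F_in = 12.9 × 34 = 438.6 mm·m/s
Outflow: F_out = 6.32 × 25.6 = 161.792 mm·m/s
Steady-state rate R = (F_in − F_out)/L = (438.6 − 161.792) / 344000 m = 8.047e-04 mm/s.
R = 8.047e-04 × 3600 = 2.90 mm/hr.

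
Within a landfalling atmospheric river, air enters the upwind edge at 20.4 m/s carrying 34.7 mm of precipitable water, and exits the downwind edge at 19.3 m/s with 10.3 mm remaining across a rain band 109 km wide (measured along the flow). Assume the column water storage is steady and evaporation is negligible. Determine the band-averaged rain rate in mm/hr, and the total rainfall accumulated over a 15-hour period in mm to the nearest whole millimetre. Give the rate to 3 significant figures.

Column moisture flux per unit crosswind length is F = V × PW.
Inflow: F_in = 20.4 × 34.7 = 707.88 mm·m/s
Outflow: F_out = 19.3 × 10.3 = 198.79 mm·m/s
Steady-state rate R = (F_in − F_out)/L = (707.88 − 198.79) / 109000 m = 4.671e-03 mm/s.
R = 4.671e-03 × 3600 = 16.8 mm/hr.
Over 15 h: total = 16.8 × 15 = 252 mm.

R ≈ 16.8 mm/hr; total ≈ 252 mm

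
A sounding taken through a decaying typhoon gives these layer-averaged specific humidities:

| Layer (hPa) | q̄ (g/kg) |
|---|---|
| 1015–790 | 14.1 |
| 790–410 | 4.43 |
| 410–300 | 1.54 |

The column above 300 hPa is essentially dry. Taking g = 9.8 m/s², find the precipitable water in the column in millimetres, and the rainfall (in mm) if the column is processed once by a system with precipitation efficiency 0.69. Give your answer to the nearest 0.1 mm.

PW ≈ 51.3 mm; rainfall ≈ 35.4 mm

Precipitable water is the column-integrated vapour mass per unit area: PW = (1/g) Σ q̄ Δp, with q in kg/kg and Δp in Pa (1 kg/m² of water = 1 mm).
Layer 1015–790 hPa: Δp = 225 hPa = 22500 Pa, q̄ = 0.0141 kg/kg → 0.0141 × 22500 / 9.8 = 32.37 mm
Layer 790–410 hPa: Δp = 380 hPa = 38000 Pa, q̄ = 0.00443 kg/kg → 0.00443 × 38000 / 9.8 = 17.18 mm
Layer 410–300 hPa: Δp = 110 hPa = 11000 Pa, q̄ = 0.00154 kg/kg → 0.00154 × 11000 / 9.8 = 1.73 mm
PW = 32.37 + 17.18 + 1.73 = 51.28 ≈ 51.3 mm.
Rainfall = ε × PW = 0.69 × 51.3 = 35.4 mm.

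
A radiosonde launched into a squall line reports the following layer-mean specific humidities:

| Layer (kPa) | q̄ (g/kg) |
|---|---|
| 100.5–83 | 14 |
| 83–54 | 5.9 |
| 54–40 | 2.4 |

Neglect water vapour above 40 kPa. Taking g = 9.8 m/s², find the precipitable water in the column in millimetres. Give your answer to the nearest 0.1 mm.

Precipitable water is the column-integrated vapour mass per unit area: PW = (1/g) Σ q̄ Δp, with q in kg/kg and Δp in Pa (1 kg/m² of water = 1 mm).
Layer 100.5–83 kPa: Δp = 175 hPa = 17500 Pa, q̄ = 0.014 kg/kg → 0.014 × 17500 / 9.8 = 25.00 mm
Layer 83–54 kPa: Δp = 290 hPa = 29000 Pa, q̄ = 0.0059 kg/kg → 0.0059 × 29000 / 9.8 = 17.46 mm
Layer 54–40 kPa: Δp = 140 hPa = 14000 Pa, q̄ = 0.0024 kg/kg → 0.0024 × 14000 / 9.8 = 3.43 mm
PW = 25.00 + 17.46 + 3.43 = 45.89 ≈ 45.9 mm.

PW ≈ 45.9 mm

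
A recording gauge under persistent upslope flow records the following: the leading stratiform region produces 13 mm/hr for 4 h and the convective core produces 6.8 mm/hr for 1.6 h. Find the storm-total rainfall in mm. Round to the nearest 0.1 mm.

total ≈ 62.9 mm

Total = Σ Rᵢ Δtᵢ = 13 × 4 + 6.8 × 1.6
      = 52 + 10.88 = 62.9 mm.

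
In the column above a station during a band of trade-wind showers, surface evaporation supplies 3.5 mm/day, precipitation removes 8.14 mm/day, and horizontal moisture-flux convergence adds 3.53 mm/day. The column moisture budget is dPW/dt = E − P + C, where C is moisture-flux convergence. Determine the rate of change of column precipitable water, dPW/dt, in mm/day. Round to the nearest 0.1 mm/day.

dPW/dt ≈ -1.1 mm/day

dPW/dt = E − P + C = 3.5 − 8.14 + (3.53) = -1.1 mm/day.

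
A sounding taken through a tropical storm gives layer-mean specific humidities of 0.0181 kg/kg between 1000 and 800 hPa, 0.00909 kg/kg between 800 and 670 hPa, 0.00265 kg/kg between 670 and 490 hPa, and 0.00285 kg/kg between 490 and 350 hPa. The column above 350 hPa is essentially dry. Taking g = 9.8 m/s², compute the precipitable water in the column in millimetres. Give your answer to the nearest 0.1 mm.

Precipitable water is the column-integrated vapour mass per unit area: PW = (1/g) Σ q̄ Δp, with q in kg/kg and Δp in Pa (1 kg/m² of water = 1 mm).
Layer 1000–800 hPa: Δp = 200 hPa = 20000 Pa, q̄ = 0.0181 kg/kg → 0.0181 × 20000 / 9.8 = 36.94 mm
Layer 800–670 hPa: Δp = 130 hPa = 13000 Pa, q̄ = 0.00909 kg/kg → 0.00909 × 13000 / 9.8 = 12.06 mm
Layer 670–490 hPa: Δp = 180 hPa = 18000 Pa, q̄ = 0.00265 kg/kg → 0.00265 × 18000 / 9.8 = 4.87 mm
Layer 490–350 hPa: Δp = 140 hPa = 14000 Pa, q̄ = 0.00285 kg/kg → 0.00285 × 14000 / 9.8 = 4.07 mm
PW = 36.94 + 12.06 + 4.87 + 4.07 = 57.94 ≈ 57.9 mm.

PW ≈ 57.9 mm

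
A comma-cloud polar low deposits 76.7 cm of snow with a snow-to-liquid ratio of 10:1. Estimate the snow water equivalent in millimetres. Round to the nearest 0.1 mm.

SWE ≈ 76.7 mm

SWE = snow depth / ratio = 76.7 cm / 10 = 7.670 cm = 76.7 mm.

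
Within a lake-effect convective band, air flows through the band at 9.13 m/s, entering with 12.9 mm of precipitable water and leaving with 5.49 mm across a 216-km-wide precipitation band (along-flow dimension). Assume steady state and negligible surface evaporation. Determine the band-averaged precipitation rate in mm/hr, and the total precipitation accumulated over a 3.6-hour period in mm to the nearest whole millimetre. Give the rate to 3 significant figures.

Column moisture flux per unit crosswind length is F = V × PW.
Inflow: F_in = 9.13 × 12.9 = 117.777 mm·m/s
Outflow: F_out = 9.13 × 5.49 = 50.1237 mm·m/s
Steady-state rate R = (F_in − F_out)/L = (117.777 − 50.1237) / 216000 m = 3.132e-04 mm/s.
R = 3.132e-04 × 3600 = 1.13 mm/hr.
Over 3.6 h: total = 1.13 × 3.6 = 4.068 ≈ 4 mm.

R ≈ 1.13 mm/hr; total ≈ 4 mm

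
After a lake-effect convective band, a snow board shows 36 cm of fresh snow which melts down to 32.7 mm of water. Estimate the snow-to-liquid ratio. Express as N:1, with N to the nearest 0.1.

ratio ≈ 11.0

Ratio = snow depth / SWE = 360 mm / 32.7 mm = 11.0, i.e. 11.0:1.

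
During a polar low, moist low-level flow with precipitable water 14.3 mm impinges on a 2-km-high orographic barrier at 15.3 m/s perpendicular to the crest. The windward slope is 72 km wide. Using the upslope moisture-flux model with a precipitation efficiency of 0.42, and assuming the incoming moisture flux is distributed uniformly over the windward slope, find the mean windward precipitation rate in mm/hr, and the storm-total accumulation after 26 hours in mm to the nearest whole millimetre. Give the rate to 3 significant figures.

R ≈ 4.59 mm/hr; total ≈ 119 mm

Incoming column moisture flux per unit ridge length: F = V × PW = 15.3 × 14.3 = 218.79 mm·m/s.
Spread over the 72 km slope with efficiency ε = 0.42: R = ε·F/W = 0.42 × 218.79 / 72000 m = 1.276e-03 mm/s.
R = 1.276e-03 × 3600 = 4.59 mm/hr.
Over 26 h: total = 4.59 × 26 = 119.34 ≈ 119 mm.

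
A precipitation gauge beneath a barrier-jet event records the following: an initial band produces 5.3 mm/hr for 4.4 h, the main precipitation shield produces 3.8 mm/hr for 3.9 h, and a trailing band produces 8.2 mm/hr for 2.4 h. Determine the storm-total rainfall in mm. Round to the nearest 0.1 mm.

total ≈ 57.8 mm

Total = Σ Rᵢ Δtᵢ = 5.3 × 4.4 + 3.8 × 3.9 + 8.2 × 2.4
      = 23.32 + 14.82 + 19.68 = 57.8 mm.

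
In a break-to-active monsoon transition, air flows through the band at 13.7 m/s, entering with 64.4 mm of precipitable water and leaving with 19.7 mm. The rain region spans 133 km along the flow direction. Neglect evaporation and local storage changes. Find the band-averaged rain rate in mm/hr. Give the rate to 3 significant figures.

R ≈ 16.6 mm/hr

Column moisture flux per unit crosswind length is F = V × PW.
Inflow: F_in = 13.7 × 64.4 = 882.28 mm·m/s
Outflow: F_out = 13.7 × 19.7 = 269.89 mm·m/s
Steady-state rate R = (F_in − F_out)/L = (882.28 − 269.89) / 133000 m = 4.604e-03 mm/s.
R = 4.604e-03 × 3600 = 16.6 mm/hr.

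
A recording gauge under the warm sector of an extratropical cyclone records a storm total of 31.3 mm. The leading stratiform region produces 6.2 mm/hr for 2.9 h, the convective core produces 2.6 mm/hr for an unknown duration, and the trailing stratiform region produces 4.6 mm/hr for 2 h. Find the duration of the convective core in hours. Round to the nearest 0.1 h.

Known phases: 6.2 × 2.9 + 4.6 × 2 = 17.98 + 9.2 = 27.18 mm.
Remaining depth = 31.3 − 27.18 = 4.12 mm.
Duration = 4.12 / 2.6 = 1.6 h.

duration ≈ 1.6 h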